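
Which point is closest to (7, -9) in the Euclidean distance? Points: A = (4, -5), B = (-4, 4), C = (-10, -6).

Distances: d(A) = 5, d(B) ≈ 17.0294, d(C) ≈ 17.2627. Nearest: A = (4, -5) with distance 5.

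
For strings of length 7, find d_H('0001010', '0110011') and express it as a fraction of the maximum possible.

Differing positions: 2, 3, 4, 7. Hamming distance = 4. The maximum possible Hamming distance for length-7 strings is 7, so d_H/7 = 4/7 ≈ 0.5714.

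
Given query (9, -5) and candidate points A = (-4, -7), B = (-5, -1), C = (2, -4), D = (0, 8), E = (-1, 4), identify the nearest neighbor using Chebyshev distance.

Distances: d(A) = 13, d(B) = 14, d(C) = 7, d(D) = 13, d(E) = 10. Nearest: C = (2, -4) with distance 7.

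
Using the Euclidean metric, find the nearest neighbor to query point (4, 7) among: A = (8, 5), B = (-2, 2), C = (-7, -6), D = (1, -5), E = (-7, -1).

Distances: d(A) ≈ 4.4721, d(B) ≈ 7.8102, d(C) ≈ 17.0294, d(D) ≈ 12.3693, d(E) ≈ 13.6015. Nearest: A = (8, 5) with distance 4.4721.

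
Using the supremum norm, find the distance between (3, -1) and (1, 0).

max(|x_i - y_i|) = max(|3 - 1|, |-1 - 0|) = max(2, 1) = 2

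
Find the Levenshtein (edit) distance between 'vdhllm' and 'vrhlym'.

Let D[i][j] be the edit distance between the first i characters of 'vdhllm' and the first j characters of 'vrhlym', with D[i][0] = i, D[0][j] = j, and D[i][j] = D[i-1][j-1] if the characters match, else 1 + min(D[i-1][j], D[i][j-1], D[i-1][j-1]). Filling the table (rows: prefixes of 'vdhllm', columns: prefixes of 'vrhlym'):
     ε  v  r  h  l  y  m
  ε  0  1  2  3  4  5  6
  v  1  0  1  2  3  4  5
  d  2  1  1  2  3  4  5
  h  3  2  2  1  2  3  4
  l  4  3  3  2  1  2  3
  l  5  4  4  3  2  2  3
  m  6  5  5  4  3  3  2
The bottom-right entry gives D[6][6] = 2, so no sequence of fewer than 2 edits works. Backtracking through the table gives one optimal edit sequence (2 edits):
  vdhllm → vrhllm (sub d→r @2)
  vrhllm → vrhlym (sub l→y @5)
Edit distance = 2.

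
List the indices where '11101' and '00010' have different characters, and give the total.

Differing positions: 1, 2, 3, 4, 5. Hamming distance = 5.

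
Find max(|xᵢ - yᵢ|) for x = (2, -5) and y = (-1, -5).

max(|x_i - y_i|) = max(|2 - (-1)|, |-5 - (-5)|) = max(3, 0) = 3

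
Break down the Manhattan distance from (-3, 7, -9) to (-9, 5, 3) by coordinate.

Σ|x_i - y_i| = |-3 - (-9)| + |7 - 5| + |-9 - 3| = 6 + 2 + 12 = 20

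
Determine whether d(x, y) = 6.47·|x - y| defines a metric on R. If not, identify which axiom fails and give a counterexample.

Yes. Since |x - y| is a metric on R and 6.47 > 0, the positive scalar multiple 6.47·|x - y| is also a metric: scaling by a positive constant preserves non-negativity, identity (d=0 ⟺ |x-y|=0 ⟺ x=y), symmetry, and the triangle inequality.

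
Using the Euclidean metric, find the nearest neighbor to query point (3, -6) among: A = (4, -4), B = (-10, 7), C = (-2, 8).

Distances: d(A) ≈ 2.2361, d(B) ≈ 18.3848, d(C) ≈ 14.8661. Nearest: A = (4, -4) with distance 2.2361.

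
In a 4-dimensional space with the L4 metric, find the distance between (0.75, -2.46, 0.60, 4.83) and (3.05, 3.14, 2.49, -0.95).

(Σ|x_i - y_i|^4)^(1/4) = (|0.75 - 3.05|^4 + |-2.46 - 3.14|^4 + |0.6 - 2.49|^4 + |4.83 - (-0.95)|^4)^(1/4)
= (2.3^4 + 5.6^4 + 1.89^4 + 5.78^4)^(1/4) ≈ (27.9841 + 983.4496 + 12.7599 + 1116.1212)^(1/4) = (2140.3148)^(1/4) ≈ 6.8017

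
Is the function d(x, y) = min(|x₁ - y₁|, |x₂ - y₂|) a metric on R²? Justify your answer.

No. d fails identity of indiscernibles: take x = (5, 0) and y = (5, 8). Then d(x,y) = min(|5 - 5|, |0 - 8|) = min(0, 8) = 0, yet x ≠ y.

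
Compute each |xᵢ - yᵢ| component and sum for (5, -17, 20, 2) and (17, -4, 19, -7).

Σ|x_i - y_i| = |5 - 17| + |-17 - (-4)| + |20 - 19| + |2 - (-7)| = 12 + 13 + 1 + 9 = 35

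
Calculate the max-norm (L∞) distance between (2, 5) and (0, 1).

max(|x_i - y_i|) = max(|2 - 0|, |5 - 1|) = max(2, 4) = 4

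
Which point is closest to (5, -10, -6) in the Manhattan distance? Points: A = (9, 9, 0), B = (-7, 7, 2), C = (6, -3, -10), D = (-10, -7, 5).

Distances: d(A) = 29, d(B) = 37, d(C) = 12, d(D) = 29. Nearest: C = (6, -3, -10) with distance 12.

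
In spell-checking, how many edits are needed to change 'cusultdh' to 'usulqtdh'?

Let D[i][j] be the edit distance between the first i characters of 'cusultdh' and the first j characters of 'usulqtdh', with D[i][0] = i, D[0][j] = j, and D[i][j] = D[i-1][j-1] if the characters match, else 1 + min(D[i-1][j], D[i][j-1], D[i-1][j-1]). Filling the table (rows: prefixes of 'cusultdh', columns: prefixes of 'usulqtdh'):
     ε  u  s  u  l  q  t  d  h
  ε  0  1  2  3  4  5  6  7  8
  c  1  1  2  3  4  5  6  7  8
  u  2  1  2  2  3  4  5  6  7
  s  3  2  1  2  3  4  5  6  7
  u  4  3  2  1  2  3  4  5  6
  l  5  4  3  2  1  2  3  4  5
  t  6  5  4  3  2  2  2  3  4
  d  7  6  5  4  3  3  3  2  3
  h  8  7  6  5  4  4  4  3  2
The bottom-right entry gives D[8][8] = 2, so no sequence of fewer than 2 edits works. Backtracking through the table gives one optimal edit sequence (2 edits):
  cusultdh → usultdh (del c @1)
  usultdh → usulqtdh (ins q @5)
Edit distance = 2.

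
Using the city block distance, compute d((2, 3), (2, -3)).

Σ|x_i - y_i| = |2 - 2| + |3 - (-3)| = 0 + 6 = 6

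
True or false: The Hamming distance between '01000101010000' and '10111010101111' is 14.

Differing positions: 1, 2, 3, 4, 5, 6, 7, 8, 9, 10, 11, 12, 13, 14. Hamming distance = 14, so the claim is true.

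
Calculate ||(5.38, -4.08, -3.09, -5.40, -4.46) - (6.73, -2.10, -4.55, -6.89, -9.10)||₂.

√(Σ(x_i - y_i)²) = √((5.38 - 6.73)² + (-4.08 - (-2.1))² + (-3.09 - (-4.55))² + (-5.4 - (-6.89))² + (-4.46 - (-9.1))²)
= √((-1.35)² + (-1.98)² + 1.46² + 1.49² + 4.64²) = √(1.8225 + 3.9204 + 2.1316 + 2.2201 + 21.5296) = √31.6242 ≈ 5.6235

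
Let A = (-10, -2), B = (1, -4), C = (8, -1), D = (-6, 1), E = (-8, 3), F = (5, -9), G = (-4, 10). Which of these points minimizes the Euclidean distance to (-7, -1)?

Distances: d(A) ≈ 3.1623, d(B) ≈ 8.544, d(C) = 15, d(D) ≈ 2.2361, d(E) ≈ 4.1231, d(F) ≈ 14.4222, d(G) ≈ 11.4018. Nearest: D = (-6, 1) with distance 2.2361.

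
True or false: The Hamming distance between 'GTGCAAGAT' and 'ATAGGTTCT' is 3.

Differing positions: 1, 3, 4, 5, 6, 7, 8. Hamming distance = 7, so the claim that d_H = 3 is false.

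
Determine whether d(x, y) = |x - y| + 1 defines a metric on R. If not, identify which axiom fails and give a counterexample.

No. d fails identity of indiscernibles (specifically d(x,x) = 0): d(0, 0) = |0 - 0| + 1 = 0 + 1 = 1 ≠ 0.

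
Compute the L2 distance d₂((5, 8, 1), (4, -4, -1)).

√(Σ(x_i - y_i)²) = √((5 - 4)² + (8 - (-4))² + (1 - (-1))²)
= √(1² + 12² + 2²) = √(1 + 144 + 4) = √149 ≈ 12.2066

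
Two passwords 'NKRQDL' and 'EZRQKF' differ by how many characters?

Differing positions: 1, 2, 5, 6. Hamming distance = 4.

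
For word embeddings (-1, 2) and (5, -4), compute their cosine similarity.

With u = (-1, 2), v = (5, -4):
u·v = (-1)·5 + 2·(-4) = (-5) + (-8) = -13.
|u| = √((-1)² + 2²) = √5, |v| = √(5² + (-4)²) = √41, so |u||v| = √(5·41) = √205.
cos θ = (u·v)/(|u||v|) = -13/√205 ≈ -0.908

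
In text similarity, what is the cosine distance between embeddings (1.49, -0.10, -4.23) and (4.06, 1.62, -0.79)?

With u = (1.49, -0.10, -4.23), v = (4.06, 1.62, -0.79):
u·v = 1.49·4.06 + (-0.1)·1.62 + (-4.23)·(-0.79) = 6.0494 + (-0.162) + 3.3417 = 9.2291.
|u| = √(1.49² + (-0.1)² + (-4.23)²) = √(2.2201 + 0.01 + 17.8929) = √20.123, |v| = √(4.06² + 1.62² + (-0.79)²) = √(16.4836 + 2.6244 + 0.6241) = √19.7321.
cos θ = (u·v)/(|u||v|) = 9.2291/(√20.123·√19.7321) ≈ 0.4632
Cosine distance = 1 - cos θ ≈ 1 - 0.4632 = 0.5368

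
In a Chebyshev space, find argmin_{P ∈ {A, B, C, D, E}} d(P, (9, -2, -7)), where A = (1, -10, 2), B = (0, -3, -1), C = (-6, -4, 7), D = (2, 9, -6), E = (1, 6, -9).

Distances: d(A) = 9, d(B) = 9, d(C) = 15, d(D) = 11, d(E) = 8. Nearest: E = (1, 6, -9) with distance 8.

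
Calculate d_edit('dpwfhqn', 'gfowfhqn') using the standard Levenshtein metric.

Let D[i][j] be the edit distance between the first i characters of 'dpwfhqn' and the first j characters of 'gfowfhqn', with D[i][0] = i, D[0][j] = j, and D[i][j] = D[i-1][j-1] if the characters match, else 1 + min(D[i-1][j], D[i][j-1], D[i-1][j-1]). Filling the table (rows: prefixes of 'dpwfhqn', columns: prefixes of 'gfowfhqn'):
     ε  g  f  o  w  f  h  q  n
  ε  0  1  2  3  4  5  6  7  8
  d  1  1  2  3  4  5  6  7  8
  p  2  2  2  3  4  5  6  7  8
  w  3  3  3  3  3  4  5  6  7
  f  4  4  3  4  4  3  4  5  6
  h  5  5  4  4  5  4  3  4  5
  q  6  6  5  5  5  5  4  3  4
  n  7  7  6  6  6  6  5  4  3
The bottom-right entry gives D[7][8] = 3, so no sequence of fewer than 3 edits works. Backtracking through the table gives one optimal edit sequence (3 edits):
  dpwfhqn → gdpwfhqn (ins g @1)
  gdpwfhqn → gfpwfhqn (sub d→f @2)
  gfpwfhqn → gfowfhqn (sub p→o @3)
Edit distance = 3.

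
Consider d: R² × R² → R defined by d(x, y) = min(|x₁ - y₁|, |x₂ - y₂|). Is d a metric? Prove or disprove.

No. d fails identity of indiscernibles: take x = (2, 0) and y = (2, 9). Then d(x,y) = min(|2 - 2|, |0 - 9|) = min(0, 9) = 0, yet x ≠ y.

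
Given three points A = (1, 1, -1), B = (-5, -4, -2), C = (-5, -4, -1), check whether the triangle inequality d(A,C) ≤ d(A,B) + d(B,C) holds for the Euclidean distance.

d(A,B) = √(6² + 5² + 1²) = √62 ≈ 7.874, d(B,C) = √(0² + 0² + 1²) = √1 = 1, d(A,C) = √(6² + 5² + 0²) = √61 ≈ 7.8102.
d(A,C) ≈ 7.8102 ≤ 7.874 + 1 = 8.874. Triangle inequality is satisfied.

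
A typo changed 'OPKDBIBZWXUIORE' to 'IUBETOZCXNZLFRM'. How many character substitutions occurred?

Differing positions: 1, 2, 3, 4, 5, 6, 7, 8, 9, 10, 11, 12, 13, 15. Hamming distance = 14.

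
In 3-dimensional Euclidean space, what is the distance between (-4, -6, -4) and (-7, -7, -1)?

√(Σ(x_i - y_i)²) = √((-4 - (-7))² + (-6 - (-7))² + (-4 - (-1))²)
= √(3² + 1² + (-3)²) = √(9 + 1 + 9) = √19 ≈ 4.3589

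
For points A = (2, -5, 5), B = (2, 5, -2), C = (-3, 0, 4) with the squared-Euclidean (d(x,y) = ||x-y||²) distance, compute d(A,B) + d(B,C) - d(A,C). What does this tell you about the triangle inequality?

d(A,B) = 0² + 10² + 7² = 149, d(B,C) = 5² + 5² + 6² = 86, d(A,C) = 5² + 5² + 1² = 51.
d(A,B) + d(B,C) - d(A,C) = 149 + 86 - 51 = 235 - 51 = 184. This is ≥ 0, so the triangle inequality holds for these points.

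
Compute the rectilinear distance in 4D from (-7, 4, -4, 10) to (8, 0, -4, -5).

Σ|x_i - y_i| = |-7 - 8| + |4 - 0| + |-4 - (-4)| + |10 - (-5)| = 15 + 4 + 0 + 15 = 34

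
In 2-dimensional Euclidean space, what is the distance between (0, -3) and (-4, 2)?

√(Σ(x_i - y_i)²) = √((0 - (-4))² + (-3 - 2)²)
= √(4² + (-5)²) = √(16 + 25) = √41 ≈ 6.4031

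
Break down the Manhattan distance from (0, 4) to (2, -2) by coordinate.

Σ|x_i - y_i| = |0 - 2| + |4 - (-2)| = 2 + 6 = 8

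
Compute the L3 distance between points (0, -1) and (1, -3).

(Σ|x_i - y_i|^3)^(1/3) = (|0 - 1|^3 + |-1 - (-3)|^3)^(1/3)
= (1^3 + 2^3)^(1/3) = (1 + 8)^(1/3) = (9)^(1/3) ≈ 2.0801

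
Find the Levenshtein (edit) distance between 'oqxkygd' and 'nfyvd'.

Let D[i][j] be the edit distance between the first i characters of 'oqxkygd' and the first j characters of 'nfyvd', with D[i][0] = i, D[0][j] = j, and D[i][j] = D[i-1][j-1] if the characters match, else 1 + min(D[i-1][j], D[i][j-1], D[i-1][j-1]). Filling the table (rows: prefixes of 'oqxkygd', columns: prefixes of 'nfyvd'):
     ε  n  f  y  v  d
  ε  0  1  2  3  4  5
  o  1  1  2  3  4  5
  q  2  2  2  3  4  5
  x  3  3  3  3  4  5
  k  4  4  4  4  4  5
  y  5  5  5  4  5  5
  g  6  6  6  5  5  6
  d  7  7  7  6  6  5
The bottom-right entry gives D[7][5] = 5, so no sequence of fewer than 5 edits works. Backtracking through the table gives one optimal edit sequence (5 edits):
  oqxkygd → qxkygd (del o @1)
  qxkygd → xkygd (del q @1)
  xkygd → nkygd (sub x→n @1)
  nkygd → nfygd (sub k→f @2)
  nfygd → nfyvd (sub g→v @4)
Edit distance = 5.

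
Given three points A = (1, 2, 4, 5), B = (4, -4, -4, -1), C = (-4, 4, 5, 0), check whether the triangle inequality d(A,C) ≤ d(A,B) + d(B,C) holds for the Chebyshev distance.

d(A,B) = max(3, 6, 8, 6) = 8, d(B,C) = max(8, 8, 9, 1) = 9, d(A,C) = max(5, 2, 1, 5) = 5.
d(A,C) = 5 ≤ 8 + 9 = 17. Triangle inequality is satisfied.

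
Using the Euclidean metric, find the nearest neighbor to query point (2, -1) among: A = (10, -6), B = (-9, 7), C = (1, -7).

Distances: d(A) ≈ 9.434, d(B) ≈ 13.6015, d(C) ≈ 6.0828. Nearest: C = (1, -7) with distance 6.0828.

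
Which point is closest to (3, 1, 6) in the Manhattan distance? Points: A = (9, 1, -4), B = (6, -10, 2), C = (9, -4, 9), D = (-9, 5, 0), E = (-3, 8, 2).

Distances: d(A) = 16, d(B) = 18, d(C) = 14, d(D) = 22, d(E) = 17. Nearest: C = (9, -4, 9) with distance 14.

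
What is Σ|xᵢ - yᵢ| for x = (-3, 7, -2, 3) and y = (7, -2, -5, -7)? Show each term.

Σ|x_i - y_i| = |-3 - 7| + |7 - (-2)| + |-2 - (-5)| + |3 - (-7)| = 10 + 9 + 3 + 10 = 32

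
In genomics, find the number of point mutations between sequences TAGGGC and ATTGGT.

Differing positions: 1, 2, 3, 6. Hamming distance = 4.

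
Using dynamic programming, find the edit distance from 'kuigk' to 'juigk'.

Let D[i][j] be the edit distance between the first i characters of 'kuigk' and the first j characters of 'juigk', with D[i][0] = i, D[0][j] = j, and D[i][j] = D[i-1][j-1] if the characters match, else 1 + min(D[i-1][j], D[i][j-1], D[i-1][j-1]). Filling the table (rows: prefixes of 'kuigk', columns: prefixes of 'juigk'):
     ε  j  u  i  g  k
  ε  0  1  2  3  4  5
  k  1  1  2  3  4  4
  u  2  2  1  2  3  4
  i  3  3  2  1  2  3
  g  4  4  3  2  1  2
  k  5  5  4  3  2  1
The bottom-right entry gives D[5][5] = 1, so no sequence of fewer than 1 edit works. Backtracking through the table gives one optimal edit sequence (1 edit):
  kuigk → juigk (sub k→j @1)
Edit distance = 1.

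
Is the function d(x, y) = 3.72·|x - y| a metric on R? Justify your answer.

Yes. Since |x - y| is a metric on R and 3.72 > 0, the positive scalar multiple 3.72·|x - y| is also a metric: scaling by a positive constant preserves non-negativity, identity (d=0 ⟺ |x-y|=0 ⟺ x=y), symmetry, and the triangle inequality.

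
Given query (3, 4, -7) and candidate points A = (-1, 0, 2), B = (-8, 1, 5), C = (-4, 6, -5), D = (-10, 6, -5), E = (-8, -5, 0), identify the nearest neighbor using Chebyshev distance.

Distances: d(A) = 9, d(B) = 12, d(C) = 7, d(D) = 13, d(E) = 11. Nearest: C = (-4, 6, -5) with distance 7.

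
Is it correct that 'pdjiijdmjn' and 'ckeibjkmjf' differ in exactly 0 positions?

Differing positions: 1, 2, 3, 5, 7, 10. Hamming distance = 6, so the claim that d_H = 0 is false.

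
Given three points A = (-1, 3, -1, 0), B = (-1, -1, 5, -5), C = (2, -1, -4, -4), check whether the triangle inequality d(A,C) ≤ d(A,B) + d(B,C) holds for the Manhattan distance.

d(A,B) = 0 + 4 + 6 + 5 = 15, d(B,C) = 3 + 0 + 9 + 1 = 13, d(A,C) = 3 + 4 + 3 + 4 = 14.
d(A,C) = 14 ≤ 15 + 13 = 28. Triangle inequality is satisfied.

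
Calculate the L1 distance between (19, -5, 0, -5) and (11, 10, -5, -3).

Σ|x_i - y_i| = |19 - 11| + |-5 - 10| + |0 - (-5)| + |-5 - (-3)| = 8 + 15 + 5 + 2 = 30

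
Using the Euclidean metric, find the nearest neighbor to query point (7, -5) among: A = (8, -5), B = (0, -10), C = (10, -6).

Distances: d(A) = 1, d(B) ≈ 8.6023, d(C) ≈ 3.1623. Nearest: A = (8, -5) with distance 1.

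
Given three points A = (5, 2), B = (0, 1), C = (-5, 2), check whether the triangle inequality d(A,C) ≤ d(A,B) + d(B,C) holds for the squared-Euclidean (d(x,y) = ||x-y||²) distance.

d(A,B) = 5² + 1² = 26, d(B,C) = 5² + 1² = 26, d(A,C) = 10² + 0² = 100.
d(A,C) = 100 > 26 + 26 = 52. Triangle inequality is VIOLATED. (Squared-Euclidean is not a metric — this is a counterexample.)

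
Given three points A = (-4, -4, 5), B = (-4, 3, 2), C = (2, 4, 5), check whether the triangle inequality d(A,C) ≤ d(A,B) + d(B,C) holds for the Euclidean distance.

d(A,B) = √(0² + 7² + 3²) = √58 ≈ 7.6158, d(B,C) = √(6² + 1² + 3²) = √46 ≈ 6.7823, d(A,C) = √(6² + 8² + 0²) = √100 = 10.
d(A,C) = 10 ≤ 7.6158 + 6.7823 = 14.3981. Triangle inequality is satisfied.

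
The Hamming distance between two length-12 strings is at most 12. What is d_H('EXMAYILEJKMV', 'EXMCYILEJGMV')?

Differing positions: 4, 10. Hamming distance = 2. The maximum possible Hamming distance for length-12 strings is 12, so d_H/12 = 2/12 ≈ 0.1667.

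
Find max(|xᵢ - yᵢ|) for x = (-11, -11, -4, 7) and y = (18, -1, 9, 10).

max(|x_i - y_i|) = max(|-11 - 18|, |-11 - (-1)|, |-4 - 9|, |7 - 10|) = max(29, 10, 13, 3) = 29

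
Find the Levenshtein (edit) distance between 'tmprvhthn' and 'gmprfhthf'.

Let D[i][j] be the edit distance between the first i characters of 'tmprvhthn' and the first j characters of 'gmprfhthf', with D[i][0] = i, D[0][j] = j, and D[i][j] = D[i-1][j-1] if the characters match, else 1 + min(D[i-1][j], D[i][j-1], D[i-1][j-1]). Filling the table (rows: prefixes of 'tmprvhthn', columns: prefixes of 'gmprfhthf'):
     ε  g  m  p  r  f  h  t  h  f
  ε  0  1  2  3  4  5  6  7  8  9
  t  1  1  2  3  4  5  6  6  7  8
  m  2  2  1  2  3  4  5  6  7  8
  p  3  3  2  1  2  3  4  5  6  7
  r  4  4  3  2  1  2  3  4  5  6
  v  5  5  4  3  2  2  3  4  5  6
  h  6  6  5  4  3  3  2  3  4  5
  t  7  7  6  5  4  4  3  2  3  4
  h  8  8  7  6  5  5  4  3  2  3
  n  9  9  8  7  6  6  5  4  3  3
The bottom-right entry gives D[9][9] = 3, so no sequence of fewer than 3 edits works. Backtracking through the table gives one optimal edit sequence (3 edits):
  tmprvhthn → gmprvhthn (sub t→g @1)
  gmprvhthn → gmprfhthn (sub v→f @5)
  gmprfhthn → gmprfhthf (sub n→f @9)
Edit distance = 3.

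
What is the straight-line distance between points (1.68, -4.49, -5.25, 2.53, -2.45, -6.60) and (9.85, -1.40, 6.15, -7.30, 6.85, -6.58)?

√(Σ(x_i - y_i)²) = √((1.68 - 9.85)² + (-4.49 - (-1.4))² + (-5.25 - 6.15)² + (2.53 - (-7.3))² + (-2.45 - 6.85)² + (-6.6 - (-6.58))²)
= √((-8.17)² + (-3.09)² + (-11.4)² + 9.83² + (-9.3)² + (-0.02)²) = √(66.7489 + 9.5481 + 129.96 + 96.6289 + 86.49 + 0.0004) = √389.3763 ≈ 19.7326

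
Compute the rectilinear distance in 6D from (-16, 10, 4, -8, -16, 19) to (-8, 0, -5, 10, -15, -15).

Σ|x_i - y_i| = |-16 - (-8)| + |10 - 0| + |4 - (-5)| + |-8 - 10| + |-16 - (-15)| + |19 - (-15)| = 8 + 10 + 9 + 18 + 1 + 34 = 80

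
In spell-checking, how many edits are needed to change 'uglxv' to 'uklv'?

Let D[i][j] be the edit distance between the first i characters of 'uglxv' and the first j characters of 'uklv', with D[i][0] = i, D[0][j] = j, and D[i][j] = D[i-1][j-1] if the characters match, else 1 + min(D[i-1][j], D[i][j-1], D[i-1][j-1]). Filling the table (rows: prefixes of 'uglxv', columns: prefixes of 'uklv'):
     ε  u  k  l  v
  ε  0  1  2  3  4
  u  1  0  1  2  3
  g  2  1  1  2  3
  l  3  2  2  1  2
  x  4  3  3  2  2
  v  5  4  4  3  2
The bottom-right entry gives D[5][4] = 2, so no sequence of fewer than 2 edits works. Backtracking through the table gives one optimal edit sequence (2 edits):
  uglxv → uklxv (sub g→k @2)
  uklxv → uklv (del x @4)
Edit distance = 2.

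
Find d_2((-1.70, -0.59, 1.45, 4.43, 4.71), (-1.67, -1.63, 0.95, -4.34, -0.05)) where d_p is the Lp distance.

(Σ|x_i - y_i|^2)^(1/2) = (|-1.7 - (-1.67)|^2 + |-0.59 - (-1.63)|^2 + |1.45 - 0.95|^2 + |4.43 - (-4.34)|^2 + |4.71 - (-0.05)|^2)^(1/2)
= (0.03^2 + 1.04^2 + 0.5^2 + 8.77^2 + 4.76^2)^(1/2) = (0.0009 + 1.0816 + 0.25 + 76.9129 + 22.6576)^(1/2) = (100.903)^(1/2) ≈ 10.045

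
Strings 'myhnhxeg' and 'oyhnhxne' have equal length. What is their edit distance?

Let D[i][j] be the edit distance between the first i characters of 'myhnhxeg' and the first j characters of 'oyhnhxne', with D[i][0] = i, D[0][j] = j, and D[i][j] = D[i-1][j-1] if the characters match, else 1 + min(D[i-1][j], D[i][j-1], D[i-1][j-1]). Filling the table (rows: prefixes of 'myhnhxeg', columns: prefixes of 'oyhnhxne'):
     ε  o  y  h  n  h  x  n  e
  ε  0  1  2  3  4  5  6  7  8
  m  1  1  2  3  4  5  6  7  8
  y  2  2  1  2  3  4  5  6  7
  h  3  3  2  1  2  3  4  5  6
  n  4  4  3  2  1  2  3  4  5
  h  5  5  4  3  2  1  2  3  4
  x  6  6  5  4  3  2  1  2  3
  e  7  7  6  5  4  3  2  2  2
  g  8  8  7  6  5  4  3  3  3
The bottom-right entry gives D[8][8] = 3, so no sequence of fewer than 3 edits works. Backtracking through the table gives one optimal edit sequence (3 edits):
  myhnhxeg → oyhnhxeg (sub m→o @1)
  oyhnhxeg → oyhnhxng (sub e→n @7)
  oyhnhxng → oyhnhxne (sub g→e @8)
Edit distance = 3.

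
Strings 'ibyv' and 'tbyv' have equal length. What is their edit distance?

Let D[i][j] be the edit distance between the first i characters of 'ibyv' and the first j characters of 'tbyv', with D[i][0] = i, D[0][j] = j, and D[i][j] = D[i-1][j-1] if the characters match, else 1 + min(D[i-1][j], D[i][j-1], D[i-1][j-1]). Filling the table (rows: prefixes of 'ibyv', columns: prefixes of 'tbyv'):
     ε  t  b  y  v
  ε  0  1  2  3  4
  i  1  1  2  3  4
  b  2  2  1  2  3
  y  3  3  2  1  2
  v  4  4  3  2  1
The bottom-right entry gives D[4][4] = 1, so no sequence of fewer than 1 edit works. Backtracking through the table gives one optimal edit sequence (1 edit):
  ibyv → tbyv (sub i→t @1)
Edit distance = 1.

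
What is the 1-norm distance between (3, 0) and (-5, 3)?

Σ|x_i - y_i| = |3 - (-5)| + |0 - 3| = 8 + 3 = 11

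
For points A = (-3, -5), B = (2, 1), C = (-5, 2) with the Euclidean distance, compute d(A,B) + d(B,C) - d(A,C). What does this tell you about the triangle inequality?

d(A,B) = √(5² + 6²) = √61 ≈ 7.8102, d(B,C) = √(7² + 1²) = √50 ≈ 7.0711, d(A,C) = √(2² + 7²) = √53 ≈ 7.2801.
d(A,B) + d(B,C) - d(A,C) = 7.8102 + 7.0711 - 7.2801 = 14.8813 - 7.2801 = 7.6012 (to 4 decimal places). This is ≥ 0, so the triangle inequality holds for these points.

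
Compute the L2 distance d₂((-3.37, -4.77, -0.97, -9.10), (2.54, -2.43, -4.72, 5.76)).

√(Σ(x_i - y_i)²) = √((-3.37 - 2.54)² + (-4.77 - (-2.43))² + (-0.97 - (-4.72))² + (-9.1 - 5.76)²)
= √((-5.91)² + (-2.34)² + 3.75² + (-14.86)²) = √(34.9281 + 5.4756 + 14.0625 + 220.8196) = √275.2858 ≈ 16.5917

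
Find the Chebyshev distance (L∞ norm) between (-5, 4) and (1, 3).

max(|x_i - y_i|) = max(|-5 - 1|, |4 - 3|) = max(6, 1) = 6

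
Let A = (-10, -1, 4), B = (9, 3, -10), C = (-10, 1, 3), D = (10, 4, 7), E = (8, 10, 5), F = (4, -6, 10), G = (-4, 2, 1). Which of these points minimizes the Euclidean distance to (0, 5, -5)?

Distances: d(A) ≈ 14.7309, d(B) ≈ 10.4881, d(C) ≈ 13.4164, d(D) ≈ 15.6525, d(E) ≈ 13.7477, d(F) ≈ 19.0263, d(G) ≈ 7.8102. Nearest: G = (-4, 2, 1) with distance 7.8102.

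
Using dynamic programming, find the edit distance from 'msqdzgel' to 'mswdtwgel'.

Let D[i][j] be the edit distance between the first i characters of 'msqdzgel' and the first j characters of 'mswdtwgel', with D[i][0] = i, D[0][j] = j, and D[i][j] = D[i-1][j-1] if the characters match, else 1 + min(D[i-1][j], D[i][j-1], D[i-1][j-1]). Filling the table (rows: prefixes of 'msqdzgel', columns: prefixes of 'mswdtwgel'):
     ε  m  s  w  d  t  w  g  e  l
  ε  0  1  2  3  4  5  6  7  8  9
  m  1  0  1  2  3  4  5  6  7  8
  s  2  1  0  1  2  3  4  5  6  7
  q  3  2  1  1  2  3  4  5  6  7
  d  4  3  2  2  1  2  3  4  5  6
  z  5  4  3  3  2  2  3  4  5  6
  g  6  5  4  4  3  3  3  3  4  5
  e  7  6  5  5  4  4  4  4  3  4
  l  8  7  6  6  5  5  5  5  4  3
The bottom-right entry gives D[8][9] = 3, so no sequence of fewer than 3 edits works. Backtracking through the table gives one optimal edit sequence (3 edits):
  msqdzgel → mswdzgel (sub q→w @3)
  mswdzgel → mswdtzgel (ins t @5)
  mswdtzgel → mswdtwgel (sub z→w @6)
Edit distance = 3.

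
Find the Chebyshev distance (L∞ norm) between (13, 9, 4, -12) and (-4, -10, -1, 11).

max(|x_i - y_i|) = max(|13 - (-4)|, |9 - (-10)|, |4 - (-1)|, |-12 - 11|) = max(17, 19, 5, 23) = 23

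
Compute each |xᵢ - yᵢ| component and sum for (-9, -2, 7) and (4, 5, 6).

Σ|x_i - y_i| = |-9 - 4| + |-2 - 5| + |7 - 6| = 13 + 7 + 1 = 21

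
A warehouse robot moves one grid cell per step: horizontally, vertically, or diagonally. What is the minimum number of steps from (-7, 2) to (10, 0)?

max(|x_i - y_i|) = max(|-7 - 10|, |2 - 0|) = max(17, 2) = 17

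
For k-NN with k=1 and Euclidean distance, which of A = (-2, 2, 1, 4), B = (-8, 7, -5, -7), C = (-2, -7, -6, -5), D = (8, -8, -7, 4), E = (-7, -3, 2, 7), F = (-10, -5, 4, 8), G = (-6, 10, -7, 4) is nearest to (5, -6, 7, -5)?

Distances: d(A) ≈ 15.1658, d(B) ≈ 22.0454, d(C) ≈ 14.7986, d(D) ≈ 17.0294, d(E) ≈ 17.9444, d(F) ≈ 20.0998, d(G) ≈ 25.5734. Nearest: C = (-2, -7, -6, -5) with distance 14.7986.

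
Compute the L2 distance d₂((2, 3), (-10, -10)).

√(Σ(x_i - y_i)²) = √((2 - (-10))² + (3 - (-10))²)
= √(12² + 13²) = √(144 + 169) = √313 ≈ 17.6918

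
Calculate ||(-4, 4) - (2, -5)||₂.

√(Σ(x_i - y_i)²) = √((-4 - 2)² + (4 - (-5))²)
= √((-6)² + 9²) = √(36 + 81) = √117 ≈ 10.8167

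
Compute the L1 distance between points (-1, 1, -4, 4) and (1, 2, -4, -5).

Σ|x_i - y_i| = |-1 - 1| + |1 - 2| + |-4 - (-4)| + |4 - (-5)| = 2 + 1 + 0 + 9 = 12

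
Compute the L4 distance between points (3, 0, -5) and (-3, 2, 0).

(Σ|x_i - y_i|^4)^(1/4) = (|3 - (-3)|^4 + |0 - 2|^4 + |-5 - 0|^4)^(1/4)
= (6^4 + 2^4 + 5^4)^(1/4) = (1296 + 16 + 625)^(1/4) = (1937)^(1/4) ≈ 6.6341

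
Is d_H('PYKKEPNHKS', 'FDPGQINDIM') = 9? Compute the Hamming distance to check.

Differing positions: 1, 2, 3, 4, 5, 6, 8, 9, 10. Hamming distance = 9, so the claim is true.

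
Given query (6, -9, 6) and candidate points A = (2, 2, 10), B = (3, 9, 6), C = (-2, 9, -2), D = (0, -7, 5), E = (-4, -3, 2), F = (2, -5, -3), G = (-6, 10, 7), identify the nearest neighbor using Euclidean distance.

Distances: d(A) ≈ 12.3693, d(B) ≈ 18.2483, d(C) ≈ 21.2603, d(D) ≈ 6.4031, d(E) ≈ 12.3288, d(F) ≈ 10.6301, d(G) ≈ 22.4944. Nearest: D = (0, -7, 5) with distance 6.4031.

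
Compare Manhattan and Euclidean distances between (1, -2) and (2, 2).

L1 = |1 - 2| + |-2 - 2| = 1 + 4 = 5
L2 = √(1² + 4²) = √17 ≈ 4.1231
L1 ≥ L2 always (equality iff movement is along one axis); L1 > L2 here.
Ratio L1/L2 = 5/√17 ≈ 1.2127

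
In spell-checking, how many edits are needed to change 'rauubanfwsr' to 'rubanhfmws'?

Let D[i][j] be the edit distance between the first i characters of 'rauubanfwsr' and the first j characters of 'rubanhfmws', with D[i][0] = i, D[0][j] = j, and D[i][j] = D[i-1][j-1] if the characters match, else 1 + min(D[i-1][j], D[i][j-1], D[i-1][j-1]). Filling the table (rows: prefixes of 'rauubanfwsr', columns: prefixes of 'rubanhfmws'):
     ε  r  u  b  a  n  h  f  m  w  s
  ε  0  1  2  3  4  5  6  7  8  9 10
  r  1  0  1  2  3  4  5  6  7  8  9
  a  2  1  1  2  2  3  4  5  6  7  8
  u  3  2  1  2  3  3  4  5  6  7  8
  u  4  3  2  2  3  4  4  5  6  7  8
  b  5  4  3  2  3  4  5  5  6  7  8
  a  6  5  4  3  2  3  4  5  6  7  8
  n  7  6  5  4  3  2  3  4  5  6  7
  f  8  7  6  5  4  3  3  3  4  5  6
  w  9  8  7  6  5  4  4  4  4  4  5
  s 10  9  8  7  6  5  5  5  5  5  4
  r 11 10  9  8  7  6  6  6  6  6  5
The bottom-right entry gives D[11][10] = 5, so no sequence of fewer than 5 edits works. Backtracking through the table gives one optimal edit sequence (5 edits):
  rauubanfwsr → ruubanfwsr (del a @2)
  ruubanfwsr → rubanfwsr (del u @2)
  rubanfwsr → rubanhfwsr (ins h @6)
  rubanhfwsr → rubanhfmwsr (ins m @8)
  rubanhfmwsr → rubanhfmws (del r @11)
Edit distance = 5.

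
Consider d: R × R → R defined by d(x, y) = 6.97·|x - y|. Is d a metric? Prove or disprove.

Yes. Since |x - y| is a metric on R and 6.97 > 0, the positive scalar multiple 6.97·|x - y| is also a metric: scaling by a positive constant preserves non-negativity, identity (d=0 ⟺ |x-y|=0 ⟺ x=y), symmetry, and the triangle inequality.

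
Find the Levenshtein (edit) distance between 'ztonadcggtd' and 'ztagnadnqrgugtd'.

Let D[i][j] be the edit distance between the first i characters of 'ztonadcggtd' and the first j characters of 'ztagnadnqrgugtd', with D[i][0] = i, D[0][j] = j, and D[i][j] = D[i-1][j-1] if the characters match, else 1 + min(D[i-1][j], D[i][j-1], D[i-1][j-1]). Filling the table (rows: prefixes of 'ztonadcggtd', columns: prefixes of 'ztagnadnqrgugtd'):
     ε  z  t  a  g  n  a  d  n  q  r  g  u  g  t  d
  ε  0  1  2  3  4  5  6  7  8  9 10 11 12 13 14 15
  z  1  0  1  2  3  4  5  6  7  8  9 10 11 12 13 14
  t  2  1  0  1  2  3  4  5  6  7  8  9 10 11 12 13
  o  3  2  1  1  2  3  4  5  6  7  8  9 10 11 12 13
  n  4  3  2  2  2  2  3  4  5  6  7  8  9 10 11 12
  a  5  4  3  2  3  3  2  3  4  5  6  7  8  9 10 11
  d  6  5  4  3  3  4  3  2  3  4  5  6  7  8  9 10
  c  7  6  5  4  4  4  4  3  3  4  5  6  7  8  9 10
  g  8  7  6  5  4  5  5  4  4  4  5  5  6  7  8  9
  g  9  8  7  6  5  5  6  5  5  5  5  5  6  6  7  8
  t 10  9  8  7  6  6  6  6  6  6  6  6  6  7  6  7
  d 11 10  9  8  7  7  7  6  7  7  7  7  7  7  7  6
The bottom-right entry gives D[11][15] = 6, so no sequence of fewer than 6 edits works. Backtracking through the table gives one optimal edit sequence (6 edits):
  ztonadcggtd → ztaonadcggtd (ins a @3)
  ztaonadcggtd → ztagnadcggtd (sub o→g @4)
  ztagnadcggtd → ztagnadncggtd (ins n @8)
  ztagnadncggtd → ztagnadnqcggtd (ins q @9)
  ztagnadnqcggtd → ztagnadnqrggtd (sub c→r @10)
  ztagnadnqrggtd → ztagnadnqrgugtd (ins u @12)
Edit distance = 6.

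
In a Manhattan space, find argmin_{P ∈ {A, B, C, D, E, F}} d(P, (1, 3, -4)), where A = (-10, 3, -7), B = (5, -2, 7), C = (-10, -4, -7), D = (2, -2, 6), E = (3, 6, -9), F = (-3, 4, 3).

Distances: d(A) = 14, d(B) = 20, d(C) = 21, d(D) = 16, d(E) = 10, d(F) = 12. Nearest: E = (3, 6, -9) with distance 10.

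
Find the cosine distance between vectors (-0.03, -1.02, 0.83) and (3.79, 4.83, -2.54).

With u = (-0.03, -1.02, 0.83), v = (3.79, 4.83, -2.54):
u·v = (-0.03)·3.79 + (-1.02)·4.83 + 0.83·(-2.54) = (-0.1137) + (-4.9266) + (-2.1082) = -7.1485.
|u| = √((-0.03)² + (-1.02)² + 0.83²) = √(0.0009 + 1.0404 + 0.6889) = √1.7302, |v| = √(3.79² + 4.83² + (-2.54)²) = √(14.3641 + 23.3289 + 6.4516) = √44.1446.
cos θ = (u·v)/(|u||v|) = -7.1485/(√1.7302·√44.1446) ≈ -0.818
Cosine distance = 1 - cos θ ≈ 1 - (-0.818) = 1.818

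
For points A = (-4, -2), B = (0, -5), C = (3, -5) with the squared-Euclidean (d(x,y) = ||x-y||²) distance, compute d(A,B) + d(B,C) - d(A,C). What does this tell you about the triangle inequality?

d(A,B) = 4² + 3² = 25, d(B,C) = 3² + 0² = 9, d(A,C) = 7² + 3² = 58.
d(A,B) + d(B,C) - d(A,C) = 25 + 9 - 58 = 34 - 58 = -24. This is < 0, so the triangle inequality FAILS for these points (squared-Euclidean is not a metric).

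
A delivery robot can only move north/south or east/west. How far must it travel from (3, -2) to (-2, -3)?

Σ|x_i - y_i| = |3 - (-2)| + |-2 - (-3)| = 5 + 1 = 6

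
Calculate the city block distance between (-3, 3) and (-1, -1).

Σ|x_i - y_i| = |-3 - (-1)| + |3 - (-1)| = 2 + 4 = 6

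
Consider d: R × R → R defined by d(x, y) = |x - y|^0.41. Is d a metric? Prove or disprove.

Yes. With 0 < p = 0.41 ≤ 1, d(x,y) = |x-y|^0.41 is a metric on R. Non-negativity and symmetry are immediate; |x-y|^0.41 = 0 ⟺ |x-y| = 0 ⟺ x = y. For the triangle inequality, the function t ↦ t^0.41 is subadditive on [0,∞) when p ≤ 1, so |x-z|^0.41 ≤ (|x-y| + |y-z|)^0.41 ≤ |x-y|^0.41 + |y-z|^0.41.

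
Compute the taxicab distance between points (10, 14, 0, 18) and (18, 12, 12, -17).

Σ|x_i - y_i| = |10 - 18| + |14 - 12| + |0 - 12| + |18 - (-17)| = 8 + 2 + 12 + 35 = 57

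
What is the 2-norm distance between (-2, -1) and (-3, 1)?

(Σ|x_i - y_i|^2)^(1/2) = (|-2 - (-3)|^2 + |-1 - 1|^2)^(1/2)
= (1^2 + 2^2)^(1/2) = (1 + 4)^(1/2) = (5)^(1/2) ≈ 2.2361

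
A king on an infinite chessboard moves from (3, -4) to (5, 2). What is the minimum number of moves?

max(|x_i - y_i|) = max(|3 - 5|, |-4 - 2|) = max(2, 6) = 6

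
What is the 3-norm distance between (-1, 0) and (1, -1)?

(Σ|x_i - y_i|^3)^(1/3) = (|-1 - 1|^3 + |0 - (-1)|^3)^(1/3)
= (2^3 + 1^3)^(1/3) = (8 + 1)^(1/3) = (9)^(1/3) ≈ 2.0801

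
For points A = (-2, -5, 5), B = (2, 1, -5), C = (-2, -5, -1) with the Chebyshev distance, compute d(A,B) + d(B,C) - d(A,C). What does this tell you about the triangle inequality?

d(A,B) = max(4, 6, 10) = 10, d(B,C) = max(4, 6, 4) = 6, d(A,C) = max(0, 0, 6) = 6.
d(A,B) + d(B,C) - d(A,C) = 10 + 6 - 6 = 16 - 6 = 10. This is ≥ 0, so the triangle inequality holds for these points.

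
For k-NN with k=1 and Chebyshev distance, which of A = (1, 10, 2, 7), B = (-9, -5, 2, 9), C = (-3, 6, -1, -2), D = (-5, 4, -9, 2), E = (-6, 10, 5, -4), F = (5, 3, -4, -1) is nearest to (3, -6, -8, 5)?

Distances: d(A) = 16, d(B) = 12, d(C) = 12, d(D) = 10, d(E) = 16, d(F) = 9. Nearest: F = (5, 3, -4, -1) with distance 9.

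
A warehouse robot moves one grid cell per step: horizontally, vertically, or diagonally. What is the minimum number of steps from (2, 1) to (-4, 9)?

max(|x_i - y_i|) = max(|2 - (-4)|, |1 - 9|) = max(6, 8) = 8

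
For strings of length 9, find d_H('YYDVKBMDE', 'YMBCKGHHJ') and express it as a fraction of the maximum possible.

Differing positions: 2, 3, 4, 6, 7, 8, 9. Hamming distance = 7. The maximum possible Hamming distance for length-9 strings is 9, so d_H/9 = 7/9 ≈ 0.7778.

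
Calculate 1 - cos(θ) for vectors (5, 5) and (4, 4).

With u = (5, 5), v = (4, 4):
u·v = 5·4 + 5·4 = 20 + 20 = 40.
|u| = √(5² + 5²) = √50, |v| = √(4² + 4²) = √32, so |u||v| = √(50·32) = √1600 = 40.
cos θ = (u·v)/(|u||v|) = 40/40 = 1
Cosine distance = 1 - cos θ = 1 - 1 = 0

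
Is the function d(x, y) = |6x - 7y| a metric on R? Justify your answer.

No. d fails symmetry: d(9, 4) = |6·9 - 7·4| = |26| = 26, but d(4, 9) = |6·4 - 7·9| = |-39| = 39. Since 26 ≠ 39, d(x,y) ≠ d(y,x) in general.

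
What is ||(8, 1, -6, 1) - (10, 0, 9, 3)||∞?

max(|x_i - y_i|) = max(|8 - 10|, |1 - 0|, |-6 - 9|, |1 - 3|) = max(2, 1, 15, 2) = 15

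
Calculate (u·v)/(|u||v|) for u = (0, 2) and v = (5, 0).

With u = (0, 2), v = (5, 0):
u·v = 0·5 + 2·0 = 0 + 0 = 0.
|u| = √(0² + 2²) = √4, |v| = √(5² + 0²) = √25, so |u||v| = √(4·25) = √100 = 10.
cos θ = (u·v)/(|u||v|) = 0/10 = 0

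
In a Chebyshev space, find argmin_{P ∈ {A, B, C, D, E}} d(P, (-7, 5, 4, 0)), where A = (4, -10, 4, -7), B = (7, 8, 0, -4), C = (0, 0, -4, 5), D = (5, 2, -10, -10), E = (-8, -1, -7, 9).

Distances: d(A) = 15, d(B) = 14, d(C) = 8, d(D) = 14, d(E) = 11. Nearest: C = (0, 0, -4, 5) with distance 8.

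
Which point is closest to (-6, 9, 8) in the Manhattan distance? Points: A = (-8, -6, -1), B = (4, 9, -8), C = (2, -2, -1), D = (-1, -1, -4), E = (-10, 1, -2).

Distances: d(A) = 26, d(B) = 26, d(C) = 28, d(D) = 27, d(E) = 22. Nearest: E = (-10, 1, -2) with distance 22.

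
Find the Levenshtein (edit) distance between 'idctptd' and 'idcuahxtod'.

Let D[i][j] be the edit distance between the first i characters of 'idctptd' and the first j characters of 'idcuahxtod', with D[i][0] = i, D[0][j] = j, and D[i][j] = D[i-1][j-1] if the characters match, else 1 + min(D[i-1][j], D[i][j-1], D[i-1][j-1]). Filling the table (rows: prefixes of 'idctptd', columns: prefixes of 'idcuahxtod'):
     ε  i  d  c  u  a  h  x  t  o  d
  ε  0  1  2  3  4  5  6  7  8  9 10
  i  1  0  1  2  3  4  5  6  7  8  9
  d  2  1  0  1  2  3  4  5  6  7  8
  c  3  2  1  0  1  2  3  4  5  6  7
  t  4  3  2  1  1  2  3  4  4  5  6
  p  5  4  3  2  2  2  3  4  5  5  6
  t  6  5  4  3  3  3  3  4  4  5  6
  d  7  6  5  4  4  4  4  4  5  5  5
The bottom-right entry gives D[7][10] = 5, so no sequence of fewer than 5 edits works. Backtracking through the table gives one optimal edit sequence (5 edits):
  idctptd → idcutptd (ins u @4)
  idcutptd → idcuatptd (ins a @5)
  idcuatptd → idcuahptd (sub t→h @6)
  idcuahptd → idcuahxtd (sub p→x @7)
  idcuahxtd → idcuahxtod (ins o @9)
Edit distance = 5.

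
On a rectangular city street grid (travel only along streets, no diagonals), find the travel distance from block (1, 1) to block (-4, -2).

Σ|x_i - y_i| = |1 - (-4)| + |1 - (-2)| = 5 + 3 = 8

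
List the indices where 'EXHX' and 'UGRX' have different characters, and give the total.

Differing positions: 1, 2, 3. Hamming distance = 3.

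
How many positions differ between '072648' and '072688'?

Differing positions: 5. Hamming distance = 1.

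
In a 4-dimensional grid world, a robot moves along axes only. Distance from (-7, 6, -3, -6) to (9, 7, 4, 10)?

Σ|x_i - y_i| = |-7 - 9| + |6 - 7| + |-3 - 4| + |-6 - 10| = 16 + 1 + 7 + 16 = 40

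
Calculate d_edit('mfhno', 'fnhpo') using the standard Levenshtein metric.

Let D[i][j] be the edit distance between the first i characters of 'mfhno' and the first j characters of 'fnhpo', with D[i][0] = i, D[0][j] = j, and D[i][j] = D[i-1][j-1] if the characters match, else 1 + min(D[i-1][j], D[i][j-1], D[i-1][j-1]). Filling the table (rows: prefixes of 'mfhno', columns: prefixes of 'fnhpo'):
     ε  f  n  h  p  o
  ε  0  1  2  3  4  5
  m  1  1  2  3  4  5
  f  2  1  2  3  4  5
  h  3  2  2  2  3  4
  n  4  3  2  3  3  4
  o  5  4  3  3  4  3
The bottom-right entry gives D[5][5] = 3, so no sequence of fewer than 3 edits works. Backtracking through the table gives one optimal edit sequence (3 edits):
  mfhno → ffhno (sub m→f @1)
  ffhno → fnhno (sub f→n @2)
  fnhno → fnhpo (sub n→p @4)
Edit distance = 3.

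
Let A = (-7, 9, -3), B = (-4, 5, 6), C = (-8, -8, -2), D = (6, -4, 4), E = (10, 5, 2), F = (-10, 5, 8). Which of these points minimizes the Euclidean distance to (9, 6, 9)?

Distances: d(A) ≈ 20.2237, d(B) ≈ 13.3791, d(C) ≈ 24.6171, d(D) ≈ 11.5758, d(E) ≈ 7.1414, d(F) ≈ 19.0526. Nearest: E = (10, 5, 2) with distance 7.1414.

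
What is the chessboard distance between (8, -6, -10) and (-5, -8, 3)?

max(|x_i - y_i|) = max(|8 - (-5)|, |-6 - (-8)|, |-10 - 3|) = max(13, 2, 13) = 13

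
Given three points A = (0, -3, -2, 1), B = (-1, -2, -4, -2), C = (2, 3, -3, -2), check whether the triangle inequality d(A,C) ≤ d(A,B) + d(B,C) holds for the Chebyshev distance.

d(A,B) = max(1, 1, 2, 3) = 3, d(B,C) = max(3, 5, 1, 0) = 5, d(A,C) = max(2, 6, 1, 3) = 6.
d(A,C) = 6 ≤ 3 + 5 = 8. Triangle inequality is satisfied.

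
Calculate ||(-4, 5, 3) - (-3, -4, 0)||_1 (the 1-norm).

Σ|x_i - y_i| = |-4 - (-3)| + |5 - (-4)| + |3 - 0| = 1 + 9 + 3 = 13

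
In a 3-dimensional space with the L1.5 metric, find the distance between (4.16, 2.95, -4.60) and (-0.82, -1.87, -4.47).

(Σ|x_i - y_i|^1.5)^(1/1.5) = (|4.16 - (-0.82)|^1.5 + |2.95 - (-1.87)|^1.5 + |-4.6 - (-4.47)|^1.5)^(1/1.5)
= (4.98^1.5 + 4.82^1.5 + 0.13^1.5)^(1/1.5) ≈ (11.1133 + 10.5821 + 0.0469)^(1/1.5) = (21.7423)^(1/1.5) ≈ 7.79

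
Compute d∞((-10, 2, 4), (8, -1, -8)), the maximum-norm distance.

max(|x_i - y_i|) = max(|-10 - 8|, |2 - (-1)|, |4 - (-8)|) = max(18, 3, 12) = 18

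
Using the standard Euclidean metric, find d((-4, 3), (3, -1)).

√(Σ(x_i - y_i)²) = √((-4 - 3)² + (3 - (-1))²)
= √((-7)² + 4²) = √(49 + 16) = √65 ≈ 8.0623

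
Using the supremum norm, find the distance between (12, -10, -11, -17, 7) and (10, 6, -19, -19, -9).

max(|x_i - y_i|) = max(|12 - 10|, |-10 - 6|, |-11 - (-19)|, |-17 - (-19)|, |7 - (-9)|) = max(2, 16, 8, 2, 16) = 16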